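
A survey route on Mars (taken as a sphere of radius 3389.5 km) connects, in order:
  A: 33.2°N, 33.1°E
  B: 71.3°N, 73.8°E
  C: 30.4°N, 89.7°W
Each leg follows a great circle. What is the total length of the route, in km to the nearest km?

Leg A→B: central angle 0.7640 rad, distance 2589.7 km.
Leg B→C: central angle 1.3549 rad, distance 4592.6 km.
Total: 2589.7 + 4592.6 ≈ 7182 km.

7182 km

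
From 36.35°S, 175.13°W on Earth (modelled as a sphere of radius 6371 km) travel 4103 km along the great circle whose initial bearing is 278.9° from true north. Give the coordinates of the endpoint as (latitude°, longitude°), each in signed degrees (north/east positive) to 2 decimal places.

-23.53°, 144.56°

Angular distance δ = d/R = 4103/6371 = 0.64401 rad; initial bearing θ = 4.8677 rad.
sin φ₂ = sin φ₁ cos δ + cos φ₁ sin δ cos θ = (-0.5927)(0.7997) + (0.8054)(0.6004)(0.1547) = -0.3992, so φ₂ = -23.53°.
Δλ = atan2(sin θ sin δ cos φ₁, cos δ − sin φ₁ sin φ₂) = atan2(-0.4778, 0.5631) = -40.313°.
λ₂ = -175.130° − 40.313° = -215.44° → 144.56° after wrapping to (−180°, 180°].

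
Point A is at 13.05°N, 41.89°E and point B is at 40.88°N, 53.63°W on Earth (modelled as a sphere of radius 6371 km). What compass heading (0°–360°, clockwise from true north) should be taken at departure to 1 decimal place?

311.0°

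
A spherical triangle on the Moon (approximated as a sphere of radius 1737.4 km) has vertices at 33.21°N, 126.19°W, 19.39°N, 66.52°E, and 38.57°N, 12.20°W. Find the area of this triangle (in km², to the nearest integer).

Side lengths (central angles): a = 1.2119, b = 1.4952, c = 2.1994 rad; semiperimeter s = 2.4533.
By l'Huilier's theorem, tan(E/4) = √[tan(s/2) tan((s−a)/2) tan((s−b)/2) tan((s−c)/2)], giving spherical excess E = 1.3949 rad.
Area = E·R² = 1.3949 × (1737.4)² ≈ 4210598 km².

4210598 km²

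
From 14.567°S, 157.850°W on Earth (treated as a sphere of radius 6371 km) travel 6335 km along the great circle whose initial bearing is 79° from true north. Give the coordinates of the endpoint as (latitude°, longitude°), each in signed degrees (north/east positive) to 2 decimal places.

1.02°, -102.45°

Angular distance δ = d/R = 6335/6371 = 0.99435 rad; initial bearing θ = 1.3788 rad.
sin φ₂ = sin φ₁ cos δ + cos φ₁ sin δ cos θ = (-0.2515)(0.5450) + (0.9679)(0.8384)(0.1908) = 0.0177, so φ₂ = 1.02°.
Δλ = atan2(sin θ sin δ cos φ₁, cos δ − sin φ₁ sin φ₂) = atan2(0.7965, 0.5495) = 55.399°.
λ₂ = -157.850° + 55.399° = -102.45°.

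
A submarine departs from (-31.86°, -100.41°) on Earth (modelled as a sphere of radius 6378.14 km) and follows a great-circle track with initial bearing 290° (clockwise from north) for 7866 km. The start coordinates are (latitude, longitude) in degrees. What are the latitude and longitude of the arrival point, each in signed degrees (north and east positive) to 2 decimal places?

Angular distance δ = d/R = 7866/6378.14 = 1.23327 rad; initial bearing θ = 5.0615 rad.
sin φ₂ = sin φ₁ cos δ + cos φ₁ sin δ cos θ = (-0.5278)(0.3311) + (0.8493)(0.9436)(0.3420) = 0.0993, so φ₂ = 5.70°.
Δλ = atan2(sin θ sin δ cos φ₁, cos δ − sin φ₁ sin φ₂) = atan2(-0.7531, 0.3836) = -63.009°.
λ₂ = -100.410° − 63.009° = -163.42°.

5.70°, -163.42°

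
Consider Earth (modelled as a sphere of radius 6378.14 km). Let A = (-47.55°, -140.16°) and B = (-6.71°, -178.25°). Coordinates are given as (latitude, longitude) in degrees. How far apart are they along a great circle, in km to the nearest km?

5804 km

With latitudes φ₁ = -47.550°, φ₂ = -6.710° and longitude difference Δλ = -38.090°:
Haversine: a = sin²(Δφ/2) + cos φ₁ cos φ₂ sin²(Δλ/2) = 0.1217 + (0.6749)(0.9932)(0.1065) = 0.19311.
Central angle c = 2·arcsin(√a) = 0.90995 rad.
Distance = R·c = 6378.14 × 0.9099 ≈ 5804 km.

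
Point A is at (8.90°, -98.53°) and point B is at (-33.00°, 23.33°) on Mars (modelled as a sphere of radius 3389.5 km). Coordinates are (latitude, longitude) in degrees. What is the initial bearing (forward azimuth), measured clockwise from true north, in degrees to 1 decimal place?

Δλ = 121.860° = 2.1269 rad.
y = sin Δλ · cos φ₂ = (0.8493)(0.8387) = 0.7123
x = cos φ₁ sin φ₂ − sin φ₁ cos φ₂ cos Δλ = (0.9880)(-0.5446) − (0.1547)(0.8387)(-0.5278) = -0.4696
θ = atan2(y, x) = 123.39°, so the bearing is 123.4°.

123.4°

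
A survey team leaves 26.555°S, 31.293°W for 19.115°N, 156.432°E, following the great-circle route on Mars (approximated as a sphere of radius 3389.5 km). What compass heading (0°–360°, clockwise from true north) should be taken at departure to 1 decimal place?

With φ₁ = -0.4635, φ₂ = 0.3336, Δλ = -3.0068 rad, the forward-azimuth formula gives
θ = atan2( sin Δλ cos φ₂ , cos φ₁ sin φ₂ − sin φ₁ cos φ₂ cos Δλ ) = atan2(-0.1270, -0.1257) = -134.69°.
Adding 360° brings this into [0°, 360°): 225.3°.

225.3°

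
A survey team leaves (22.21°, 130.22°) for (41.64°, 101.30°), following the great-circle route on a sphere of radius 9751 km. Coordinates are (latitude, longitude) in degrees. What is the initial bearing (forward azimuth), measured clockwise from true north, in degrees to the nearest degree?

With φ₁ = 0.3876, φ₂ = 0.7268, Δλ = -0.5047 rad, the forward-azimuth formula gives
θ = atan2( sin Δλ cos φ₂ , cos φ₁ sin φ₂ − sin φ₁ cos φ₂ cos Δλ ) = atan2(-0.3614, 0.3679) = -44.49°.
Adding 360° brings this into [0°, 360°): 316°.

316°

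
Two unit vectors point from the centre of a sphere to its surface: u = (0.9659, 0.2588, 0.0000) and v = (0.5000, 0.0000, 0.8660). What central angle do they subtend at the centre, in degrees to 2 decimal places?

61.12°

u·v = 0.4829; |u| = 1.0000, |v| = 1.0000.
cos θ = (u·v)/(|u||v|) = 0.4830, so θ = 61.12°.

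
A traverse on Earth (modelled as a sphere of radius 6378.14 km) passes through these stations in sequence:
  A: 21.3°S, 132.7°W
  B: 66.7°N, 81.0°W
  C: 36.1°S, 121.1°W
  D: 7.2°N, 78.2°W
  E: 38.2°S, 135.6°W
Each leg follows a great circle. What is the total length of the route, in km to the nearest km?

37000 km

Leg A→B: central angle 1.6762 rad, distance 10691.1 km.
Leg B→C: central angle 1.8720 rad, distance 11939.9 km.
Leg C→D: central angle 1.0317 rad, distance 6580.2 km.
Leg D→E: central angle 1.2212 rad, distance 7788.8 km.
Total: 10691.1 + 11939.9 + 6580.2 + 7788.8 ≈ 37000 km.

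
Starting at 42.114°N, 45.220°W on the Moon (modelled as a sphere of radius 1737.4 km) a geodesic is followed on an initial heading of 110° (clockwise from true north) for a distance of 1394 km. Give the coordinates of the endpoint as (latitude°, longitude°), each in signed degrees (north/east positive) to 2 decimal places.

Angular distance δ = d/R = 1394/1737.4 = 0.80235 rad; initial bearing θ = 1.9199 rad.
sin φ₂ = sin φ₁ cos δ + cos φ₁ sin δ cos θ = (0.6706)(0.6950) + (0.7418)(0.7190)(-0.3420) = 0.2837, so φ₂ = 16.48°.
Δλ = atan2(sin θ sin δ cos φ₁, cos δ − sin φ₁ sin φ₂) = atan2(0.5012, 0.5048) = 44.795°.
λ₂ = -45.220° + 44.795° = -0.43°.

16.48°, -0.43°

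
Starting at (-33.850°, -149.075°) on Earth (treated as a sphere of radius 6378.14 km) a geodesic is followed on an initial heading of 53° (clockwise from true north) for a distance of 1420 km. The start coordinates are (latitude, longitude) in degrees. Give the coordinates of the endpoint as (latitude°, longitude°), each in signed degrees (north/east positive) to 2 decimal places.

Angular distance δ = d/R = 1420/6378.14 = 0.22264 rad; initial bearing θ = 0.9250 rad.
sin φ₂ = sin φ₁ cos δ + cos φ₁ sin δ cos θ = (-0.5570)(0.9753) + (0.8305)(0.2208)(0.6018) = -0.4329, so φ₂ = -25.65°.
Δλ = atan2(sin θ sin δ cos φ₁, cos δ − sin φ₁ sin φ₂) = atan2(0.1464, 0.7342) = 11.281°.
λ₂ = -149.075° + 11.281° = -137.79°.

-25.65°, -137.79°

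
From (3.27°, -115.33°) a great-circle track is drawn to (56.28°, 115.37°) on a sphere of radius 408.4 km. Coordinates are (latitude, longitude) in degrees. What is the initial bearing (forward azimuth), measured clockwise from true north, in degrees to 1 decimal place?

333.2°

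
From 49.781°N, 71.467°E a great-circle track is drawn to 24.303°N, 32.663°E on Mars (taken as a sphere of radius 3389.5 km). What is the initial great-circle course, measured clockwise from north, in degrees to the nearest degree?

244°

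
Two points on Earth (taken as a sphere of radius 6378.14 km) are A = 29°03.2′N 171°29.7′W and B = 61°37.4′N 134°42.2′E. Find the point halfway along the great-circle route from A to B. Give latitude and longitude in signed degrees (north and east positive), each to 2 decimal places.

48.29°, 170.13°

The central angle between A and B is δ = 0.8330 rad.
With f = 0.5, the slerp weights are sin((1−f)δ)/sin δ = 0.5467 and sin(fδ)/sin δ = 0.5467.
Weighted sum of the unit vectors: (0.5467)·(-0.8646,-0.1293,0.4856) + (0.5467)·(-0.3343,0.3378,0.8798) = (-0.6555, 0.1140, 0.7466).
Converting back: φ = atan2(z, √(x²+y²)) = 48.29°, λ = atan2(y, x) = 170.13°.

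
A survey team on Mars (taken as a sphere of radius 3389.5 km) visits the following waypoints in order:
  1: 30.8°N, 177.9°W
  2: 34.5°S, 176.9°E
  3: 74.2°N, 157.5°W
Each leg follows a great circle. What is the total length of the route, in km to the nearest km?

10383 km

Leg 1→2: central angle 1.1429 rad, distance 3873.9 km.
Leg 2→3: central angle 1.9205 rad, distance 6509.6 km.
Total: 3873.9 + 6509.6 ≈ 10383 km.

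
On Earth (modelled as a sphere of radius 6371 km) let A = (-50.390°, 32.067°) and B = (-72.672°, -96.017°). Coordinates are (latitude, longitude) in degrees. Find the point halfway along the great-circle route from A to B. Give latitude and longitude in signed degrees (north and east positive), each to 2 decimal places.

-73.50°, 4.75°

The central angle between A and B is δ = 0.9042 rad.
With f = 0.5, the slerp weights are sin((1−f)δ)/sin δ = 0.5558 and sin(fδ)/sin δ = 0.5558.
Weighted sum of the unit vectors: (0.5558)·(0.5403,0.3385,-0.7704) + (0.5558)·(-0.0312,-0.2962,-0.9546) = (0.2830, 0.0235, -0.9588).
Converting back: φ = atan2(z, √(x²+y²)) = -73.50°, λ = atan2(y, x) = 4.75°.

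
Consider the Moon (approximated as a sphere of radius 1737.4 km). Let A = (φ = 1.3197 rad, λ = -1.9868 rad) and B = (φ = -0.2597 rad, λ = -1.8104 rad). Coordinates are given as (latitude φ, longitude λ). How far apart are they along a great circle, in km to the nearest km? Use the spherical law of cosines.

In radians: φ₁ = 1.3197, φ₂ = -0.2597, Δλ = 10.107° = 0.1764 rad.
cos c = sin φ₁ sin φ₂ + cos φ₁ cos φ₂ cos Δλ = (0.9686)(-0.2568) + (0.2485)(0.9665)(0.9845) = -0.01233,
so c = arccos(-0.01233) = 1.58313 rad.
Distance = R·c = 1737.4 × 1.5831 ≈ 2751 km.

2751 km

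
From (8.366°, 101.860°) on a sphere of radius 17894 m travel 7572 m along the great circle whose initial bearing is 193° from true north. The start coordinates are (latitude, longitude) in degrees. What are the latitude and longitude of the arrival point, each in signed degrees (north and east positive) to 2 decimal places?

-15.26°, 96.37°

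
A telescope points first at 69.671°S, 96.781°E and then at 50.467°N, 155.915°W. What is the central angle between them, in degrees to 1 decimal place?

With latitudes φ₁ = -69.671°, φ₂ = 50.467° and longitude difference Δλ = 107.304°:
cos c = sin φ₁ sin φ₂ + cos φ₁ cos φ₂ cos Δλ = (-0.9377)(0.7713) + (0.3474)(0.6365)(-0.2974) = -0.78899,
so c = arccos(-0.78899) = 2.47997 rad.
So the angular separation is 142.1°.

142.1°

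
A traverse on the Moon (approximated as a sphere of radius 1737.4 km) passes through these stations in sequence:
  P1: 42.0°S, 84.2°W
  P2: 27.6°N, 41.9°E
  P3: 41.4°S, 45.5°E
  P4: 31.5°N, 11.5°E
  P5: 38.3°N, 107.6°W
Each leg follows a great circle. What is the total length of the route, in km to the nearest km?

Leg P1→P2: central angle 2.3434 rad, distance 4071.5 km.
Leg P2→P3: central angle 1.2057 rad, distance 2094.8 km.
Leg P3→P4: central angle 1.3850 rad, distance 2406.4 km.
Leg P4→P5: central angle 1.5724 rad, distance 2731.9 km.
Total: 4071.5 + 2094.8 + 2406.4 + 2731.9 ≈ 11304 km.

11304 km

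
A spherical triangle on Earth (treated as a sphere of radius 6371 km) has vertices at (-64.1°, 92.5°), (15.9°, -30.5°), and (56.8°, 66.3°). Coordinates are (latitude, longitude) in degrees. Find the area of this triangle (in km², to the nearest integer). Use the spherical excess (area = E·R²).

110827131 km²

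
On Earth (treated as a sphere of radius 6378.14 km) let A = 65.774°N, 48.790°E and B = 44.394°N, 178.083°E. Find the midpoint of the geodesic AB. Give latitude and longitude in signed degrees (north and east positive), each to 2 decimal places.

The central angle between A and B is δ = 1.1015 rad.
With f = 0.5, the slerp weights are sin((1−f)δ)/sin δ = 0.5868 and sin(fδ)/sin δ = 0.5868.
Weighted sum of the unit vectors: (0.5868)·(0.2703,0.3087,0.9119) + (0.5868)·(-0.7141,0.0239,0.6996) = (-0.2604, 0.1952, 0.9456).
Converting back: φ = atan2(z, √(x²+y²)) = 71.01°, λ = atan2(y, x) = 143.15°.

71.01°, 143.15°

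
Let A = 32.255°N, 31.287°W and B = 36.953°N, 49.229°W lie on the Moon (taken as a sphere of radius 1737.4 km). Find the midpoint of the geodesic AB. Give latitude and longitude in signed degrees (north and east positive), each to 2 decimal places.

34.93°, -40.00°

The central angle between A and B is δ = 0.2700 rad.
With f = 0.5, the slerp weights are sin((1−f)δ)/sin δ = 0.5046 and sin(fδ)/sin δ = 0.5046.
Weighted sum of the unit vectors: (0.5046)·(0.7227,-0.4392,0.5337) + (0.5046)·(0.5219,-0.6052,0.6012) = (0.6280, -0.5270, 0.5726).
Converting back: φ = atan2(z, √(x²+y²)) = 34.93°, λ = atan2(y, x) = -40.00°.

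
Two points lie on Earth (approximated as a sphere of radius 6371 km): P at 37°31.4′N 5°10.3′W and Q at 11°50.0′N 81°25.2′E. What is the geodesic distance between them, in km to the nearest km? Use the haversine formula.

In radians: φ₁ = 0.6549, φ₂ = 0.2065, Δλ = 86.592° = 1.5113 rad.
Haversine: a = sin²(Δφ/2) + cos φ₁ cos φ₂ sin²(Δλ/2) = 0.0494 + (0.7931)(0.9787)(0.4703) = 0.41447.
Central angle c = 2·arcsin(√a) = 1.39890 rad.
Distance = R·c = 6371 × 1.3989 ≈ 8912 km.

8912 km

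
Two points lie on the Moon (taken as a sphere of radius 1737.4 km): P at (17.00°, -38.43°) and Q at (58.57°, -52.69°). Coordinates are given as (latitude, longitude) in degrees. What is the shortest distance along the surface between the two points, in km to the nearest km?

1300 km

In radians: φ₁ = 0.2967, φ₂ = 1.0222, Δλ = -14.260° = -0.2489 rad.
cos c = sin φ₁ sin φ₂ + cos φ₁ cos φ₂ cos Δλ = (0.2924)(0.8533) + (0.9563)(0.5215)(0.9692) = 0.73278,
so c = arccos(0.73278) = 0.74840 rad.
Distance = R·c = 1737.4 × 0.7484 ≈ 1300 km.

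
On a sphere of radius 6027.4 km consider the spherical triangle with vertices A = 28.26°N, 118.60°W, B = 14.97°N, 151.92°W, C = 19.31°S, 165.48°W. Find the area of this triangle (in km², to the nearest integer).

Side lengths (central angles): a = 0.6420, b = 1.1466, c = 0.5857 rad; semiperimeter s = 1.1871.
By l'Huilier's theorem, tan(E/4) = √[tan(s/2) tan((s−a)/2) tan((s−b)/2) tan((s−c)/2)], giving spherical excess E = 0.1377 rad.
Area = E·R² = 0.1377 × (6027.4)² ≈ 5003740 km².

5003740 km²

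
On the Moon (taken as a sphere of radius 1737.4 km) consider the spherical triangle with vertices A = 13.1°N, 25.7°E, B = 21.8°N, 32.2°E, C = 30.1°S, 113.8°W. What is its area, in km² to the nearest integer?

Side lengths (central angles): a = 2.5910, b = 2.4256, c = 0.1864 rad; semiperimeter s = 2.6015.
By l'Huilier's theorem, tan(E/4) = √[tan(s/2) tan((s−a)/2) tan((s−b)/2) tan((s−c)/2)], giving spherical excess E = 0.2648 rad.
Area = E·R² = 0.2648 × (1737.4)² ≈ 799245 km².

799245 km²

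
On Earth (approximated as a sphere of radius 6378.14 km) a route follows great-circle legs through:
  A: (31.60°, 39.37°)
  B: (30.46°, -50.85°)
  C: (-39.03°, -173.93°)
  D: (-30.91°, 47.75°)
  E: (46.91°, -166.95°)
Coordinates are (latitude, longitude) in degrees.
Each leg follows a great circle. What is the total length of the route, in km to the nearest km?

Leg A→B: central angle 1.3049 rad, distance 8322.6 km.
Leg B→C: central angle 2.3250 rad, distance 14829.2 km.
Leg C→D: central angle 1.7460 rad, distance 11136.1 km.
Leg D→E: central angle 2.6002 rad, distance 16584.7 km.
Total: 8322.6 + 14829.2 + 11136.1 + 16584.7 ≈ 50873 km.

50873 km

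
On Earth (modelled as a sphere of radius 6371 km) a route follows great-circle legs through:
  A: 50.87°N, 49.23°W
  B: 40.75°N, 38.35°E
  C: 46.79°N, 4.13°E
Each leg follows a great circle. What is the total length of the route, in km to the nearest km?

Leg A→B: central angle 1.0163 rad, distance 6474.6 km.
Leg B→C: central angle 0.4402 rad, distance 2804.7 km.
Total: 6474.6 + 2804.7 ≈ 9279 km.

9279 km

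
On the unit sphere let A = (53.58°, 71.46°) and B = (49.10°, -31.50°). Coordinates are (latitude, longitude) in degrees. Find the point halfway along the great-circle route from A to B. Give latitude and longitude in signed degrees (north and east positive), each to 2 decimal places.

63.47°, 16.47°

The central angle between A and B is δ = 1.0227 rad.
With f = 0.5, the slerp weights are sin((1−f)δ)/sin δ = 0.5733 and sin(fδ)/sin δ = 0.5733.
Weighted sum of the unit vectors: (0.5733)·(0.1888,0.5629,0.8047) + (0.5733)·(0.5583,-0.3421,0.7559) = (0.4283, 0.1266, 0.8947).
Converting back: φ = atan2(z, √(x²+y²)) = 63.47°, λ = atan2(y, x) = 16.47°.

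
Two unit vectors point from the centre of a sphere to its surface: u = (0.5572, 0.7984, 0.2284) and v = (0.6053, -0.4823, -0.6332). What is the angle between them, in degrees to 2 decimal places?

u·v = -0.1924; |u| = 1.0000, |v| = 1.0000.
cos θ = (u·v)/(|u||v|) = -0.1924, so θ = 101.09°.

101.09°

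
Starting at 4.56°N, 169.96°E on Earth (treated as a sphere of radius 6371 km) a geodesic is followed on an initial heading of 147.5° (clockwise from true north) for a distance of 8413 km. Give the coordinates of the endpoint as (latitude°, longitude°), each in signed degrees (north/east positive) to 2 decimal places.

-52.64°, -130.96°

Angular distance δ = d/R = 8413/6371 = 1.32051 rad; initial bearing θ = 2.5744 rad.
sin φ₂ = sin φ₁ cos δ + cos φ₁ sin δ cos θ = (0.0795)(0.2477) + (0.9968)(0.9688)(-0.8434) = -0.7948, so φ₂ = -52.64°.
Δλ = atan2(sin θ sin δ cos φ₁, cos δ − sin φ₁ sin φ₂) = atan2(0.5189, 0.3109) = 59.075°.
λ₂ = 169.960° + 59.075° = 229.04° → -130.96° after wrapping to (−180°, 180°].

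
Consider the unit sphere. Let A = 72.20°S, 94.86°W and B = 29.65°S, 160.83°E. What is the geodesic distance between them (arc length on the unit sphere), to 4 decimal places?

In radians: φ₁ = -1.2601, φ₂ = -0.5175, Δλ = -104.310° = -1.8206 rad.
cos c = sin φ₁ sin φ₂ + cos φ₁ cos φ₂ cos Δλ = (-0.9521)(-0.4947) + (0.3057)(0.8691)(-0.2472) = 0.40535,
so c = arccos(0.40535) = 1.15343 rad.
On the unit sphere the arc length equals the central angle: 1.1534.

1.1534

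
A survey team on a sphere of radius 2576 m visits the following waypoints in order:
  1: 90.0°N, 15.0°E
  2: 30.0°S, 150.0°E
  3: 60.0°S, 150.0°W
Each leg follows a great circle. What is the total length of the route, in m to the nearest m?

7620 m

Leg 1→2: central angle 2.0944 rad, distance 5395.2 m.
Leg 2→3: central angle 0.8638 rad, distance 2225.3 m.
Total: 5395.2 + 2225.3 ≈ 7620 m.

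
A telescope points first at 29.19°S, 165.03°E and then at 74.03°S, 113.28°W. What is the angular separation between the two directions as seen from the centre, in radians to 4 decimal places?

Let φ₁ = -0.5095 rad, φ₂ = -1.2921 rad, and Δλ = 1.4258 rad.
Haversine: a = sin²(Δφ/2) + cos φ₁ cos φ₂ sin²(Δλ/2) = 0.1455 + (0.8730)(0.2751)(0.4277) = 0.24820.
Central angle c = 2·arcsin(√a) = 1.04304 rad.
So the angular separation is 1.0430 rad.

1.0430 rad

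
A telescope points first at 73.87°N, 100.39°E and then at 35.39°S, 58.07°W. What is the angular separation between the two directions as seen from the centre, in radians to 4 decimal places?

In radians: φ₁ = 1.2893, φ₂ = -0.6177, Δλ = -158.460° = -2.7656 rad.
cos c = sin φ₁ sin φ₂ + cos φ₁ cos φ₂ cos Δλ = (0.9606)(-0.5791) + (0.2778)(0.8152)(-0.9302) = -0.76701,
so c = arccos(-0.76701) = 2.44496 rad.
So the angular separation is 2.4450 rad.

2.4450 rad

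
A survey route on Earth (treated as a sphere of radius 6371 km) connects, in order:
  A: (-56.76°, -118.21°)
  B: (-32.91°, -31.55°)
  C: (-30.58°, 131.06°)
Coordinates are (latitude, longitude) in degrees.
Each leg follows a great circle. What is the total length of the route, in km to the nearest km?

Leg A→B: central angle 1.0687 rad, distance 6808.9 km.
Leg B→C: central angle 1.9969 rad, distance 12722.2 km.
Total: 6808.9 + 12722.2 ≈ 19531 km.

19531 km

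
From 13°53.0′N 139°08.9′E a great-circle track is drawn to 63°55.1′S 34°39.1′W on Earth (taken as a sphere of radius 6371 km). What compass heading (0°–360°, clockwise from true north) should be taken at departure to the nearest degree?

184°

Δλ = -173.800° = -3.0334 rad.
y = sin Δλ · cos φ₂ = (-0.1080)(0.4397) = -0.0475
x = cos φ₁ sin φ₂ − sin φ₁ cos φ₂ cos Δλ = (0.9708)(-0.8982) − (0.2399)(0.4397)(-0.9942) = -0.7671
θ = atan2(y, x) = -176.46°; adding 360° gives 184°.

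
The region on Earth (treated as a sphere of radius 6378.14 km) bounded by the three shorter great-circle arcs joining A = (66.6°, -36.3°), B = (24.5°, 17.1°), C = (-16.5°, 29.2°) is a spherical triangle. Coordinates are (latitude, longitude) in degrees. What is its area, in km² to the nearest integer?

2125966 km²

Side lengths (central angles): a = 0.7446, b = 1.6737, c = 0.9322 rad; semiperimeter s = 1.6753.
By l'Huilier's theorem, tan(E/4) = √[tan(s/2) tan((s−a)/2) tan((s−b)/2) tan((s−c)/2)], giving spherical excess E = 0.0523 rad.
Area = E·R² = 0.0523 × (6378.14)² ≈ 2125966 km².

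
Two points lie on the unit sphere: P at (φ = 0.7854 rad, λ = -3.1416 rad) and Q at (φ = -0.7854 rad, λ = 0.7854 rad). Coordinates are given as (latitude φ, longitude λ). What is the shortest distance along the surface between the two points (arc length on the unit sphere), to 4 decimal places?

2.5936

With latitudes φ₁ = 45.000°, φ₂ = -45.000° and longitude difference Δλ = -134.999°:
cos c = sin φ₁ sin φ₂ + cos φ₁ cos φ₂ cos Δλ = (0.7071)(-0.7071) + (0.7071)(0.7071)(-0.7071) = -0.85355,
so c = arccos(-0.85355) = 2.59356 rad.
On the unit sphere the arc length equals the central angle: 2.5936.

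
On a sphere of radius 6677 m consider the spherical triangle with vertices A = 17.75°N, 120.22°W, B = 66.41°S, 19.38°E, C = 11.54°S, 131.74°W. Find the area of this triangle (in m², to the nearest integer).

21619754 m²

Side lengths (central angles): a = 1.7315, b = 0.5484, c = 2.1769 rad; semiperimeter s = 2.2284.
By l'Huilier's theorem, tan(E/4) = √[tan(s/2) tan((s−a)/2) tan((s−b)/2) tan((s−c)/2)], giving spherical excess E = 0.4849 rad.
Area = E·R² = 0.4849 × (6677)² ≈ 21619754 m².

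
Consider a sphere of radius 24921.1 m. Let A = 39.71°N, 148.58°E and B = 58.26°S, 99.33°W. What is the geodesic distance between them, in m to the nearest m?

58315 m

Let φ₁ = 0.6931 rad, φ₂ = -1.0168 rad, and Δλ = 1.9563 rad.
cos c = sin φ₁ sin φ₂ + cos φ₁ cos φ₂ cos Δλ = (0.6389)(-0.8504) + (0.7693)(0.5261)(-0.3761) = -0.69554,
so c = arccos(-0.69554) = 2.33997 rad.
Distance = R·c = 24921.1 × 2.3400 ≈ 58315 m.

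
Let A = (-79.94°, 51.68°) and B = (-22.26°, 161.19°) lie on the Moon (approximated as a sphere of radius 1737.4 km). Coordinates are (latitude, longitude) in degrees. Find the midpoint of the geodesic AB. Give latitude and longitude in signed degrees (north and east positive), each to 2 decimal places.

The central angle between A and B is δ = 1.2461 rad.
With f = 0.5, the slerp weights are sin((1−f)δ)/sin δ = 0.6157 and sin(fδ)/sin δ = 0.6157.
Weighted sum of the unit vectors: (0.6157)·(0.1083,0.1370,-0.9846) + (0.6157)·(-0.8760,0.2984,-0.3788) = (-0.4727, 0.2681, -0.8395).
Converting back: φ = atan2(z, √(x²+y²)) = -57.08°, λ = atan2(y, x) = 150.44°.

-57.08°, 150.44°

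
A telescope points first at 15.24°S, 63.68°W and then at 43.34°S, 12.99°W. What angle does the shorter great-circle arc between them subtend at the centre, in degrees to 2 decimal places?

In radians: φ₁ = -0.2660, φ₂ = -0.7564, Δλ = 50.690° = 0.8847 rad.
cos c = sin φ₁ sin φ₂ + cos φ₁ cos φ₂ cos Δλ = (-0.2629)(-0.6863) + (0.9648)(0.7273)(0.6335) = 0.62496,
so c = arccos(0.62496) = 0.89572 rad.
So the angular separation is 51.32°.

51.32°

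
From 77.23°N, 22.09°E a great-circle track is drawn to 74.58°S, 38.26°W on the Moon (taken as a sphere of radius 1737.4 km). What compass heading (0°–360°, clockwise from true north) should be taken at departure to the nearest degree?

214°

With φ₁ = 1.3479, φ₂ = -1.3017, Δλ = -1.0533 rad, the forward-azimuth formula gives
θ = atan2( sin Δλ cos φ₂ , cos φ₁ sin φ₂ − sin φ₁ cos φ₂ cos Δλ ) = atan2(-0.2311, -0.3414) = -145.91°.
Adding 360° brings this into [0°, 360°): 214°.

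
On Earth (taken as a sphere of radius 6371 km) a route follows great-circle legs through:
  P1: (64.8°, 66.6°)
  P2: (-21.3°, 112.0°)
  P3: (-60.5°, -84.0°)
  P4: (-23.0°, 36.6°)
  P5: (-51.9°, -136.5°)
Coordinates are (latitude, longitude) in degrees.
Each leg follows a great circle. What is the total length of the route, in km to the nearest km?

42101 km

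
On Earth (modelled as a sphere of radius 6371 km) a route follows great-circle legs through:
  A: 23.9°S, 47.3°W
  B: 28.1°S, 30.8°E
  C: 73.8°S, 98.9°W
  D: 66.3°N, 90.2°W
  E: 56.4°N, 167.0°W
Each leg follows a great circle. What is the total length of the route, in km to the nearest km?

Leg A→B: central angle 1.2056 rad, distance 7680.9 km.
Leg B→C: central angle 1.2712 rad, distance 8099.0 km.
Leg C→D: central angle 2.4472 rad, distance 15591.2 km.
Leg D→E: central angle 0.6207 rad, distance 3954.5 km.
Total: 7680.9 + 8099.0 + 15591.2 + 3954.5 ≈ 35326 km.

35326 km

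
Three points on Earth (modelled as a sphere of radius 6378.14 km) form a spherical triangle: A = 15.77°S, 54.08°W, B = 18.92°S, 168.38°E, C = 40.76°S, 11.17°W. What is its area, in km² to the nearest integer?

Side lengths (central angles): a = 2.1000, b = 0.7794, c = 2.1938 rad; semiperimeter s = 2.5366.
By l'Huilier's theorem, tan(E/4) = √[tan(s/2) tan((s−a)/2) tan((s−b)/2) tan((s−c)/2)], giving spherical excess E = 1.4709 rad.
Area = E·R² = 1.4709 × (6378.14)² ≈ 59836747 km².

59836747 km²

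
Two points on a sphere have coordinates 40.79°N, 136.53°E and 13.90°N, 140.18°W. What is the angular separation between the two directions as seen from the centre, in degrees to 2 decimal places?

With latitudes φ₁ = 40.790°, φ₂ = 13.900° and longitude difference Δλ = 83.290°:
cos c = sin φ₁ sin φ₂ + cos φ₁ cos φ₂ cos Δλ = (0.6533)(0.2402) + (0.7571)(0.9707)(0.1168) = 0.24281,
so c = arccos(0.24281) = 1.32553 rad.
So the angular separation is 75.95°.

75.95°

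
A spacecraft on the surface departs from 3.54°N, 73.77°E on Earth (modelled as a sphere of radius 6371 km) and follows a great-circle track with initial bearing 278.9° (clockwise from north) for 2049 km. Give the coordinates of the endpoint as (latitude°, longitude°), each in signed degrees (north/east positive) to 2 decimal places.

6.16°, 55.46°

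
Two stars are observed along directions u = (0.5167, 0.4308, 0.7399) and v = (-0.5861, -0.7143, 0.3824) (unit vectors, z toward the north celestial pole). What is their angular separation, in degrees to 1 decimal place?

109.1°

u·v = -0.3276; |u| = 1.0000, |v| = 1.0000.
cos θ = (u·v)/(|u||v|) = -0.3276, so θ = 109.1°.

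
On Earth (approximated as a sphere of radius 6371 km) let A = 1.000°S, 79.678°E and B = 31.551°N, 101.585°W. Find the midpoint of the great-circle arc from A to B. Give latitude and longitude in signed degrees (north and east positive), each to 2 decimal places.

The central angle between A and B is δ = 2.6080 rad.
With f = 0.5, the slerp weights are sin((1−f)δ)/sin δ = 1.8964 and sin(fδ)/sin δ = 1.8964.
Weighted sum of the unit vectors: (1.8964)·(0.1792,0.9837,-0.0175) + (1.8964)·(-0.1711,-0.8348,0.5233) = (0.0152, 0.2823, 0.9592).
Converting back: φ = atan2(z, √(x²+y²)) = 73.58°, λ = atan2(y, x) = 86.92°.

73.58°, 86.92°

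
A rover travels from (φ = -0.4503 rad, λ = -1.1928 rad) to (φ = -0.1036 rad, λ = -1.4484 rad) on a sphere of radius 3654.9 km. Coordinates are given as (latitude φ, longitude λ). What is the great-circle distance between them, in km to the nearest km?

1550 km

Let φ₁ = -0.4503 rad, φ₂ = -0.1036 rad, and Δλ = -0.2556 rad.
cos c = sin φ₁ sin φ₂ + cos φ₁ cos φ₂ cos Δλ = (-0.4352)(-0.1034) + (0.9003)(0.9946)(0.9675) = 0.91141,
so c = arccos(0.91141) = 0.42411 rad.
Distance = R·c = 3654.9 × 0.4241 ≈ 1550 km.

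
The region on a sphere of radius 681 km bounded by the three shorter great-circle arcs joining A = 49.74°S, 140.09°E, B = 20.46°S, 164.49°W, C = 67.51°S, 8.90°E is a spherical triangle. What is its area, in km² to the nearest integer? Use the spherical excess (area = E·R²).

Side lengths (central angles): a = 1.6038, b = 0.9976, c = 0.9142 rad; semiperimeter s = 1.7579.
By l'Huilier's theorem, tan(E/4) = √[tan(s/2) tan((s−a)/2) tan((s−b)/2) tan((s−c)/2)], giving spherical excess E = 0.5140 rad.
Area = E·R² = 0.5140 × (681)² ≈ 238393 km².

238393 km²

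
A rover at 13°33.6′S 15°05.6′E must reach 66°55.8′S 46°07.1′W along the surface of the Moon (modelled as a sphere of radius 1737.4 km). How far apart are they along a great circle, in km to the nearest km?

In radians: φ₁ = -0.2367, φ₂ = -1.1681, Δλ = -61.212° = -1.0683 rad.
cos c = sin φ₁ sin φ₂ + cos φ₁ cos φ₂ cos Δλ = (-0.2345)(-0.9200) + (0.9721)(0.3919)(0.4816) = 0.39916,
so c = arccos(0.39916) = 1.16020 rad.
Distance = R·c = 1737.4 × 1.1602 ≈ 2016 km.

2016 km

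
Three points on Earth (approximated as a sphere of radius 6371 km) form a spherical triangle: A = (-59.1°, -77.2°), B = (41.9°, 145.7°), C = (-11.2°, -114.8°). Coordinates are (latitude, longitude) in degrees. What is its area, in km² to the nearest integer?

Side lengths (central angles): a = 1.8237, b = 0.9694, c = 2.5926 rad; semiperimeter s = 2.6929.
By l'Huilier's theorem, tan(E/4) = √[tan(s/2) tan((s−a)/2) tan((s−b)/2) tan((s−c)/2)], giving spherical excess E = 1.3284 rad.
Area = E·R² = 1.3284 × (6371)² ≈ 53921076 km².

53921076 km²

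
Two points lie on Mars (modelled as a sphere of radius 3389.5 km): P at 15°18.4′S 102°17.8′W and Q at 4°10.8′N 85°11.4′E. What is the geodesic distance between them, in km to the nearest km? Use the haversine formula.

Let φ₁ = -0.2672 rad, φ₂ = 0.0730 rad, and Δλ = -3.0109 rad.
Haversine: a = sin²(Δφ/2) + cos φ₁ cos φ₂ sin²(Δλ/2) = 0.0286 + (0.9645)(0.9973)(0.9957) = 0.98650.
Central angle c = 2·arcsin(√a) = 2.90870 rad.
Distance = R·c = 3389.5 × 2.9087 ≈ 9859 km.

9859 km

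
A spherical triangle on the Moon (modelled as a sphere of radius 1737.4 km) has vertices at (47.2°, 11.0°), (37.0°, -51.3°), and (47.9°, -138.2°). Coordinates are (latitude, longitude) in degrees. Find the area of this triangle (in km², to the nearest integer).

1546735 km²

Side lengths (central angles): a = 1.0753, b = 1.4171, c = 0.8040 rad; semiperimeter s = 1.6482.
By l'Huilier's theorem, tan(E/4) = √[tan(s/2) tan((s−a)/2) tan((s−b)/2) tan((s−c)/2)], giving spherical excess E = 0.5124 rad.
Area = E·R² = 0.5124 × (1737.4)² ≈ 1546735 km².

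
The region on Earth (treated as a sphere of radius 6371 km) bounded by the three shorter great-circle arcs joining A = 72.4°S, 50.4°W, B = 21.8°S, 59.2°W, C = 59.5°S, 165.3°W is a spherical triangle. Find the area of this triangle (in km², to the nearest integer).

13017501 km²

Side lengths (central angles): a = 1.3803, b = 0.7126, c = 0.8874 rad; semiperimeter s = 1.4902.
By l'Huilier's theorem, tan(E/4) = √[tan(s/2) tan((s−a)/2) tan((s−b)/2) tan((s−c)/2)], giving spherical excess E = 0.3207 rad.
Area = E·R² = 0.3207 × (6371)² ≈ 13017501 km².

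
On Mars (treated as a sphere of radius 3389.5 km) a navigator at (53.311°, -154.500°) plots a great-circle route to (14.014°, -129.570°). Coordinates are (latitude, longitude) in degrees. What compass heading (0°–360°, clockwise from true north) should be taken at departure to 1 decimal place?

143.9°

Δλ = 24.930° = 0.4351 rad.
y = sin Δλ · cos φ₂ = (0.4215)(0.9702) = 0.4090
x = cos φ₁ sin φ₂ − sin φ₁ cos φ₂ cos Δλ = (0.5975)(0.2422) − (0.8019)(0.9702)(0.9068) = -0.5608
θ = atan2(y, x) = 143.90°, so the bearing is 143.9°.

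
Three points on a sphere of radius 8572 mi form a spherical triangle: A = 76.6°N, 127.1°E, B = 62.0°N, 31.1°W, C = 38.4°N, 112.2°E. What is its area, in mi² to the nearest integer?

12084378 mi²

Side lengths (central angles): a = 1.3146, b = 0.6765, c = 0.7107 rad; semiperimeter s = 1.3509.
By l'Huilier's theorem, tan(E/4) = √[tan(s/2) tan((s−a)/2) tan((s−b)/2) tan((s−c)/2)], giving spherical excess E = 0.1645 rad.
Area = E·R² = 0.1645 × (8572)² ≈ 12084378 mi².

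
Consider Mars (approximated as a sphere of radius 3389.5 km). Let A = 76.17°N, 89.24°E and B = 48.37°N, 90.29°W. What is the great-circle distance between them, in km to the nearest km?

3281 km

With latitudes φ₁ = 76.170°, φ₂ = 48.370° and longitude difference Δλ = -179.530°:
Haversine: a = sin²(Δφ/2) + cos φ₁ cos φ₂ sin²(Δλ/2) = 0.0577 + (0.2390)(0.6643)(1.0000) = 0.21651.
Central angle c = 2·arcsin(√a) = 0.96795 rad.
Distance = R·c = 3389.5 × 0.9680 ≈ 3281 km.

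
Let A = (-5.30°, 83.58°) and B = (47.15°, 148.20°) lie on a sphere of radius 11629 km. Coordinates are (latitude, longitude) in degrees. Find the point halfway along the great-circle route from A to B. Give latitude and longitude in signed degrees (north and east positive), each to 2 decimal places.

The central angle between A and B is δ = 1.3464 rad.
With f = 0.5, the slerp weights are sin((1−f)δ)/sin δ = 0.6395 and sin(fδ)/sin δ = 0.6395.
Weighted sum of the unit vectors: (0.6395)·(0.1113,0.9895,-0.0924) + (0.6395)·(-0.5780,0.3584,0.7331) = (-0.2984, 0.8620, 0.4098).
Converting back: φ = atan2(z, √(x²+y²)) = 24.19°, λ = atan2(y, x) = 109.10°.

24.19°, 109.10°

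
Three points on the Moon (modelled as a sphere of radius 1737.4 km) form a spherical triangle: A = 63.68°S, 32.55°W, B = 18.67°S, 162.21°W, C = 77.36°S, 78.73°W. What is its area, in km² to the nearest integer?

285046 km²

Side lengths (central angles): a = 1.2282, b = 0.3429, c = 1.5520 rad; semiperimeter s = 1.5615.
By l'Huilier's theorem, tan(E/4) = √[tan(s/2) tan((s−a)/2) tan((s−b)/2) tan((s−c)/2)], giving spherical excess E = 0.0944 rad.
Area = E·R² = 0.0944 × (1737.4)² ≈ 285046 km².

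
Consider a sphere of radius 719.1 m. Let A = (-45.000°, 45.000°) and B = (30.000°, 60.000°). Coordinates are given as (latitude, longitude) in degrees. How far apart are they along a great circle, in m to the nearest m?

957 m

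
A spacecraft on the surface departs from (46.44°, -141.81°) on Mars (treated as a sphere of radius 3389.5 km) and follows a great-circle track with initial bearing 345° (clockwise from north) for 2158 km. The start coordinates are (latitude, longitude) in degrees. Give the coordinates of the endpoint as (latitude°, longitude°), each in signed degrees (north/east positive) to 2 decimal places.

Angular distance δ = d/R = 2158/3389.5 = 0.63667 rad; initial bearing θ = 6.0214 rad.
sin φ₂ = sin φ₁ cos δ + cos φ₁ sin δ cos θ = (0.7247)(0.8041) + (0.6891)(0.5945)(0.9659) = 0.9784, so φ₂ = 78.07°.
Δλ = atan2(sin θ sin δ cos φ₁, cos δ − sin φ₁ sin φ₂) = atan2(-0.1060, 0.0951) = -48.122°.
λ₂ = -141.810° − 48.122° = -189.93° → 170.07° after wrapping to (−180°, 180°].

78.07°, 170.07°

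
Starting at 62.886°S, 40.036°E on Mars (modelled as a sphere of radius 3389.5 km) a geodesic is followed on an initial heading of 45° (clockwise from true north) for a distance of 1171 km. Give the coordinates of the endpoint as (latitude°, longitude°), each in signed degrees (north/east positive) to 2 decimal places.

Angular distance δ = d/R = 1171/3389.5 = 0.34548 rad; initial bearing θ = 0.7854 rad.
sin φ₂ = sin φ₁ cos δ + cos φ₁ sin δ cos θ = (-0.8901)(0.9409) + (0.4558)(0.3386)(0.7071) = -0.7284, so φ₂ = -46.75°.
Δλ = atan2(sin θ sin δ cos φ₁, cos δ − sin φ₁ sin φ₂) = atan2(0.1091, 0.2926) = 20.456°.
λ₂ = 40.036° + 20.456° = 60.49°.

-46.75°, 60.49°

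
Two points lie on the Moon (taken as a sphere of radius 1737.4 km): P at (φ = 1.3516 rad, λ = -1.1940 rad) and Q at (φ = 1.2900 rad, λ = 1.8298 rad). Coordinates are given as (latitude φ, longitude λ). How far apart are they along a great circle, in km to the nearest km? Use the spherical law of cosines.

Let φ₁ = 1.3516 rad, φ₂ = 1.2900 rad, and Δλ = 3.0238 rad.
cos c = sin φ₁ sin φ₂ + cos φ₁ cos φ₂ cos Δλ = (0.9761)(0.9608) + (0.2174)(0.2771)(-0.9931) = 0.87800,
so c = arccos(0.87800) = 0.49912 rad.
Distance = R·c = 1737.4 × 0.4991 ≈ 867 km.

867 km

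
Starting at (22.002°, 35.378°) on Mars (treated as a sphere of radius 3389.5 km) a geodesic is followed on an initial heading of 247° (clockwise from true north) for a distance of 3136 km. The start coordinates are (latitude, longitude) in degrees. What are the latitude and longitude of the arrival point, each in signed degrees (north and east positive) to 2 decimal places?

-3.67°, -12.08°

Angular distance δ = d/R = 3136/3389.5 = 0.92521 rad; initial bearing θ = 4.3110 rad.
sin φ₂ = sin φ₁ cos δ + cos φ₁ sin δ cos θ = (0.3746)(0.6017) + (0.9272)(0.7987)(-0.3907) = -0.0640, so φ₂ = -3.67°.
Δλ = atan2(sin θ sin δ cos φ₁, cos δ − sin φ₁ sin φ₂) = atan2(-0.6817, 0.6256) = -47.456°.
λ₂ = 35.378° − 47.456° = -12.08°.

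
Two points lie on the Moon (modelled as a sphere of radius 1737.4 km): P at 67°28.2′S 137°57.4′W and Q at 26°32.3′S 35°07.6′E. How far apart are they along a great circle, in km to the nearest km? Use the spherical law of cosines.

2603 km

With latitudes φ₁ = -67.470°, φ₂ = -26.538° and longitude difference Δλ = 173.083°:
cos c = sin φ₁ sin φ₂ + cos φ₁ cos φ₂ cos Δλ = (-0.9237)(-0.4468) + (0.3832)(0.8946)(-0.9927) = 0.07240,
so c = arccos(0.07240) = 1.49834 rad.
Distance = R·c = 1737.4 × 1.4983 ≈ 2603 km.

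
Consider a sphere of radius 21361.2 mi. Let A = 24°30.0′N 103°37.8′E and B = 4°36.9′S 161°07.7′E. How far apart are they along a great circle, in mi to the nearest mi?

23488 mi

In radians: φ₁ = 0.4276, φ₂ = -0.0805, Δλ = 57.498° = 1.0035 rad.
Haversine: a = sin²(Δφ/2) + cos φ₁ cos φ₂ sin²(Δλ/2) = 0.0632 + (0.9100)(0.9968)(0.2313) = 0.27300.
Central angle c = 2·arcsin(√a) = 1.09955 rad.
Distance = R·c = 21361.2 × 1.0996 ≈ 23488 mi.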